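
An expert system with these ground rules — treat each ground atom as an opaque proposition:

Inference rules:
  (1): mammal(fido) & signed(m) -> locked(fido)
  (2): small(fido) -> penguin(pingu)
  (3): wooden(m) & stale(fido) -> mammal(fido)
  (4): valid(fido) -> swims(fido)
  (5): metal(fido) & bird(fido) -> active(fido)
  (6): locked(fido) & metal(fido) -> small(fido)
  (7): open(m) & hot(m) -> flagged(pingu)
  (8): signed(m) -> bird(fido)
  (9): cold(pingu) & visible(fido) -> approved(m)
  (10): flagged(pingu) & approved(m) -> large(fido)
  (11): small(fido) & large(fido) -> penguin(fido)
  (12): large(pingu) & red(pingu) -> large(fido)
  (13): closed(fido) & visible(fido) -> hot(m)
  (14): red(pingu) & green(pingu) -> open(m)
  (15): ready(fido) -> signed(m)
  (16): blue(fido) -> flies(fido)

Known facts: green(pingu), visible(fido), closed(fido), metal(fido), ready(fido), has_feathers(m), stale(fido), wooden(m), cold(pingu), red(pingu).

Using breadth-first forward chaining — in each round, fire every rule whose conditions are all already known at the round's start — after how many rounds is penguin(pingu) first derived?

[1] (3) [wooden(m) & stale(fido) -> mammal(fido)]; (9) [cold(pingu) & visible(fido) -> approved(m)]; (13) [closed(fido) & visible(fido) -> hot(m)]; (14) [red(pingu) & green(pingu) -> open(m)]; (15) [ready(fido) -> signed(m)]. ⇒ new: mammal(fido), approved(m), hot(m), open(m), signed(m).
[2] (1) [mammal(fido) & signed(m) -> locked(fido)]; (7) [open(m) & hot(m) -> flagged(pingu)]; (8) [signed(m) -> bird(fido)]. ⇒ new: locked(fido), flagged(pingu), bird(fido).
[3] (5) [metal(fido) & bird(fido) -> active(fido)]; (6) [locked(fido) & metal(fido) -> small(fido)]; (10) [flagged(pingu) & approved(m) -> large(fido)]. ⇒ new: active(fido), small(fido), large(fido).
[4] (2) [small(fido) -> penguin(pingu)]; (11) [small(fido) & large(fido) -> penguin(fido)]. ⇒ new: penguin(pingu), penguin(fido).
penguin(pingu) first appears in round 4.

4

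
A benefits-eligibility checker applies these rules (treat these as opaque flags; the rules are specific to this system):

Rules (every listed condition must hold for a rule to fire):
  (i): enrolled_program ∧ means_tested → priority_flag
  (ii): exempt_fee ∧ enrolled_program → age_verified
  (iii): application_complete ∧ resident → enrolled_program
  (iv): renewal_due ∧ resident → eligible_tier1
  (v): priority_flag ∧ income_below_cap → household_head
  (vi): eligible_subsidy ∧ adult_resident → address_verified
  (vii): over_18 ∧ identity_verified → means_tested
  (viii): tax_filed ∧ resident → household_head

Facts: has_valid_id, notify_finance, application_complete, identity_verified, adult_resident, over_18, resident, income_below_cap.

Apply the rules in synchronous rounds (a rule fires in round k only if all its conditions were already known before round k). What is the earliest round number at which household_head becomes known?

3

Round 1: (iii) [application_complete ∧ resident → enrolled_program]; (vii) [over_18 ∧ identity_verified → means_tested]. New: enrolled_program, means_tested.
Round 2: (i) [enrolled_program ∧ means_tested → priority_flag]. New: priority_flag.
Round 3: (v) [priority_flag ∧ income_below_cap → household_head]. New: household_head.
household_head first appears in round 3.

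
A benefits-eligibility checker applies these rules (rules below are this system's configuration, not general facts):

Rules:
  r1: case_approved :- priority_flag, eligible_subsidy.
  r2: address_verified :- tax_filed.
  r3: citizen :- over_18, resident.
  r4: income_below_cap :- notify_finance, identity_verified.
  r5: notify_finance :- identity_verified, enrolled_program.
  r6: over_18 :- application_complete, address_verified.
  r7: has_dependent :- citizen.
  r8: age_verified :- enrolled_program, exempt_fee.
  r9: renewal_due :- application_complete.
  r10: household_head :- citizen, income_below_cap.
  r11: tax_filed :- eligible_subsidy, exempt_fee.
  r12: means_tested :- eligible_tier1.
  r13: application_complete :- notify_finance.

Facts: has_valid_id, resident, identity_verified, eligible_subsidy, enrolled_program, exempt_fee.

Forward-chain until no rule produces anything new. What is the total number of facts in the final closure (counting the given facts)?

Round 1 fires r5, r8, r11, giving notify_finance, age_verified, tax_filed.
Round 2 fires r2, r4, r13, giving address_verified, income_below_cap, application_complete.
Round 3 fires r6, r9, giving over_18, renewal_due.
Round 4 fires r3, giving citizen.
Round 5 fires r7, r10, giving has_dependent, household_head.
Closure: {address_verified, age_verified, application_complete, citizen, eligible_subsidy, enrolled_program, exempt_fee, has_dependent, has_valid_id, household_head, identity_verified, income_below_cap, notify_finance, over_18, renewal_due, resident, tax_filed} — 17 facts.

17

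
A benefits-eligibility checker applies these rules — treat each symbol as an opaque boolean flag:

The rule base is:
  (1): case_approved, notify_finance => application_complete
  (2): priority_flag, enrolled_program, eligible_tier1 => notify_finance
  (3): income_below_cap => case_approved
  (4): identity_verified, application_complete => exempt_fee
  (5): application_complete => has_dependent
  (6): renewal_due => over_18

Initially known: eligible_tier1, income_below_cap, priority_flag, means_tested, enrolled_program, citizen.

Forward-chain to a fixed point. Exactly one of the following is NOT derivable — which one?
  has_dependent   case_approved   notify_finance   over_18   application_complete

over_18

Round 1: (2) [priority_flag, enrolled_program, eligible_tier1 => notify_finance]; (3) [income_below_cap => case_approved]. Adds notify_finance, case_approved.
Round 2: (1) [case_approved, notify_finance => application_complete]. Adds application_complete.
Round 3: (5) [application_complete => has_dependent]. Adds has_dependent.
Derived: application_complete (round 2), has_dependent (round 3), case_approved (round 1), notify_finance (round 1). over_18 never appears in any round.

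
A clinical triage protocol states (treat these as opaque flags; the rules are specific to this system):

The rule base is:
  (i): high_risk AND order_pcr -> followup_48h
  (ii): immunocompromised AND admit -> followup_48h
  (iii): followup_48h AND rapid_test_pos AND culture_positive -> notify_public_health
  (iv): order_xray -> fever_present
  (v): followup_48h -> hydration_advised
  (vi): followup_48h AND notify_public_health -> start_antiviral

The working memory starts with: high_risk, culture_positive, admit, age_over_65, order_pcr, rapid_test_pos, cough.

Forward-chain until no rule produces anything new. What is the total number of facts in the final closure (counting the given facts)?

11

Round 1 fires (i), giving followup_48h.
Round 2 fires (iii), (v), giving notify_public_health, hydration_advised.
Round 3 fires (vi), giving start_antiviral.
Closure: {admit, age_over_65, cough, culture_positive, followup_48h, high_risk, hydration_advised, notify_public_health, order_pcr, rapid_test_pos, start_antiviral} — 11 facts.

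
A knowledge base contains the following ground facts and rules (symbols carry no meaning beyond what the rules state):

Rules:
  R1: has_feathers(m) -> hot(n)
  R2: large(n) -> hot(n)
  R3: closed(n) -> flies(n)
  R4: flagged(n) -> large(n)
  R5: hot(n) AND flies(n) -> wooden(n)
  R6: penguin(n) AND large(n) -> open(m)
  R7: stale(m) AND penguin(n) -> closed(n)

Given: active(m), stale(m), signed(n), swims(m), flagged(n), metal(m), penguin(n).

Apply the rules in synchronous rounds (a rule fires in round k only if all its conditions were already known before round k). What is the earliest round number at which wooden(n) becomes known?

3

Round 1 fires R4, R7, giving large(n), closed(n).
Round 2 fires R2, R3, R6, giving hot(n), flies(n), open(m).
Round 3 fires R5, giving wooden(n).
wooden(n) first appears in round 3.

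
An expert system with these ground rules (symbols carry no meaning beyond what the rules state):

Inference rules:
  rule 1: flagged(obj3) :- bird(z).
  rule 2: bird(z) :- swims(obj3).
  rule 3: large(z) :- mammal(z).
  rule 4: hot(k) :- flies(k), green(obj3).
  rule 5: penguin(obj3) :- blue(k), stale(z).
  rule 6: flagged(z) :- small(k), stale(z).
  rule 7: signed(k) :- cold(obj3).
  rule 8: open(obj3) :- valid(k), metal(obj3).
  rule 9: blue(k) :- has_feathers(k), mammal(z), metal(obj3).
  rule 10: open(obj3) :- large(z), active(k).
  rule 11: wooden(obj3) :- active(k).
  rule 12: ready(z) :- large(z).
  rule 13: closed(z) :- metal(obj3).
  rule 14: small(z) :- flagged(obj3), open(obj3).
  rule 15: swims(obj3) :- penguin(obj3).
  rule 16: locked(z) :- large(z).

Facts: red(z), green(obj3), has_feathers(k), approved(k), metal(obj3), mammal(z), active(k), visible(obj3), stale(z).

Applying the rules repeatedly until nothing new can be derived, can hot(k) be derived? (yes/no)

[1] rule 3 [large(z) :- mammal(z).]; rule 9 [blue(k) :- has_feathers(k), mammal(z), metal(obj3).]; rule 11 [wooden(obj3) :- active(k).]; rule 13 [closed(z) :- metal(obj3).]. ⇒ new: large(z), blue(k), wooden(obj3), closed(z).
[2] rule 5 [penguin(obj3) :- blue(k), stale(z).]; rule 10 [open(obj3) :- large(z), active(k).]; rule 12 [ready(z) :- large(z).]; rule 16 [locked(z) :- large(z).]. ⇒ new: penguin(obj3), open(obj3), ready(z), locked(z).
[3] rule 15 [swims(obj3) :- penguin(obj3).]. ⇒ new: swims(obj3).
[4] rule 2 [bird(z) :- swims(obj3).]. ⇒ new: bird(z).
[5] rule 1 [flagged(obj3) :- bird(z).]. ⇒ new: flagged(obj3).
[6] rule 14 [small(z) :- flagged(obj3), open(obj3).]. ⇒ new: small(z).
Fixed point reached. hot(k) is concluded only by rule 4; rule 4 needs flies(k) (never derived).

no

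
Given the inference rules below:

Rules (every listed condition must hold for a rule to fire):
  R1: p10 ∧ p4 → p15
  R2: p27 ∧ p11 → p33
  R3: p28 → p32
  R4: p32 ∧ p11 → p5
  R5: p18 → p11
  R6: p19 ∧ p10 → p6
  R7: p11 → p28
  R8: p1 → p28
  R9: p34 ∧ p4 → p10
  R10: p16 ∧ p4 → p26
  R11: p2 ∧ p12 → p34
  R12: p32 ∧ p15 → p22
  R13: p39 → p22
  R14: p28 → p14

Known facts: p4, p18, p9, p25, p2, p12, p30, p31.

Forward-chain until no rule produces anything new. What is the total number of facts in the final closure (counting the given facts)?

17

Round 1 — R5, R11, derive p11, p34.
Round 2 — R7, R9, derive p28, p10.
Round 3 — R1, R3, R14, derive p15, p32, p14.
Round 4 — R4, R12, derive p5, p22.
Closure: {p10, p11, p12, p14, p15, p18, p2, p22, p25, p28, p30, p31, p32, p34, p4, p5, p9} — 17 facts.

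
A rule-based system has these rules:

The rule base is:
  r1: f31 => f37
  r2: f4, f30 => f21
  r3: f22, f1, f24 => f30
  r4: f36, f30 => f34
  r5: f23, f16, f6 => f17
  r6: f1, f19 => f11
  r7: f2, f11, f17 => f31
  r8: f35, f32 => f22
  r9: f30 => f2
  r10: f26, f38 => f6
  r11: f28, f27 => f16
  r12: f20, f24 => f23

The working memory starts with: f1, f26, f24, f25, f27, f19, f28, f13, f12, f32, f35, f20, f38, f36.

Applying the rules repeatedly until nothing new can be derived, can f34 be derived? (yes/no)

Round 1 fires r6, r8, r10, r11, r12, giving f11, f22, f6, f16, f23.
Round 2 fires r3, r5, giving f30, f17.
Round 3 fires r4, r9, giving f34, f2.
Round 4 fires r7, giving f31.
Round 5 fires r1, giving f37.
f34 appears in round 3, so it is derivable.

yes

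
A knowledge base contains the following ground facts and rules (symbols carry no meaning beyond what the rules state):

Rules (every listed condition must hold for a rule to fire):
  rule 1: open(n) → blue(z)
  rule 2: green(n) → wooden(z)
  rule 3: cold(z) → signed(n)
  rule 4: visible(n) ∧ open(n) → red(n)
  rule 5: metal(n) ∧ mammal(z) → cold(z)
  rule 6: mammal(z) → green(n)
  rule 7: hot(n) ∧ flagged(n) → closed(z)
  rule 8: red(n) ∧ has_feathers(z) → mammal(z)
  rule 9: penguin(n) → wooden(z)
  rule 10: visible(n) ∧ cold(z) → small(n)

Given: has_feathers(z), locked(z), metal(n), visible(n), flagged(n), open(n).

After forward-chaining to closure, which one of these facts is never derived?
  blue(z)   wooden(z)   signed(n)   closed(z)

closed(z)

Round 1: rule 1 [open(n) → blue(z)]; rule 4 [visible(n) ∧ open(n) → red(n)]. Adds blue(z), red(n).
Round 2: rule 8 [red(n) ∧ has_feathers(z) → mammal(z)]. Adds mammal(z).
Round 3: rule 5 [metal(n) ∧ mammal(z) → cold(z)]; rule 6 [mammal(z) → green(n)]. Adds cold(z), green(n).
Round 4: rule 2 [green(n) → wooden(z)]; rule 3 [cold(z) → signed(n)]; rule 10 [visible(n) ∧ cold(z) → small(n)]. Adds wooden(z), signed(n), small(n).
Derived: wooden(z) (round 4), signed(n) (round 4), blue(z) (round 1). closed(z) never appears in any round.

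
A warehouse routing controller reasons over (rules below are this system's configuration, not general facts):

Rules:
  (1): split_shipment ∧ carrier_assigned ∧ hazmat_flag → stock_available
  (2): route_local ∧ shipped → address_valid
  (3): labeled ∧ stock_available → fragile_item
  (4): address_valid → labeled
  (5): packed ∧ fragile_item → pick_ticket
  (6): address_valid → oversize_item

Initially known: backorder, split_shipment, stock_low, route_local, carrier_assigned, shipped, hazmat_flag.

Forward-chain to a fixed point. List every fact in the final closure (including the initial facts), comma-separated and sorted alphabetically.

address_valid, backorder, carrier_assigned, fragile_item, hazmat_flag, labeled, oversize_item, route_local, shipped, split_shipment, stock_available, stock_low

Round 1: (1) [split_shipment ∧ carrier_assigned ∧ hazmat_flag → stock_available]; (2) [route_local ∧ shipped → address_valid]. New: stock_available, address_valid.
Round 2: (4) [address_valid → labeled]; (6) [address_valid → oversize_item]. New: labeled, oversize_item.
Round 3: (3) [labeled ∧ stock_available → fragile_item]. New: fragile_item.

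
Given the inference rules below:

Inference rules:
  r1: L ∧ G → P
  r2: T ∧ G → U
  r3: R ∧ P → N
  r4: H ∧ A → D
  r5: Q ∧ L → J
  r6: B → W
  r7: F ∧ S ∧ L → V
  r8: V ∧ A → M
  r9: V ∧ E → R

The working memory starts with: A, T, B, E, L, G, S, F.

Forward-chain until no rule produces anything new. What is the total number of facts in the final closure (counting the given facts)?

15

Round 1 fires r1, r2, r6, r7, giving P, U, W, V.
Round 2 fires r8, r9, giving M, R.
Round 3 fires r3, giving N.
Closure: {A, B, E, F, G, L, M, N, P, R, S, T, U, V, W} — 15 facts.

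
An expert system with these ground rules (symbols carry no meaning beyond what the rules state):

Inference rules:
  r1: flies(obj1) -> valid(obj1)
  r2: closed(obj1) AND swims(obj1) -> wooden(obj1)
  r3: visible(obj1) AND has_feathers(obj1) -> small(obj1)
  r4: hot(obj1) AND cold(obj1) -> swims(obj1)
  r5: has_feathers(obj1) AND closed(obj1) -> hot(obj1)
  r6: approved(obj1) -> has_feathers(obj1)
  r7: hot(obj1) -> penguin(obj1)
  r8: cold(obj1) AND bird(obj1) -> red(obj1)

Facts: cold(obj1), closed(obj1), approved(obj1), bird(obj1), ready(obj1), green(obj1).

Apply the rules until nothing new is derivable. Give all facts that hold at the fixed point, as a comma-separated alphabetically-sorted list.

approved(obj1), bird(obj1), closed(obj1), cold(obj1), green(obj1), has_feathers(obj1), hot(obj1), penguin(obj1), ready(obj1), red(obj1), swims(obj1), wooden(obj1)

Round 1: r6 [approved(obj1) -> has_feathers(obj1)]; r8 [cold(obj1) AND bird(obj1) -> red(obj1)]. New: has_feathers(obj1), red(obj1).
Round 2: r5 [has_feathers(obj1) AND closed(obj1) -> hot(obj1)]. New: hot(obj1).
Round 3: r4 [hot(obj1) AND cold(obj1) -> swims(obj1)]; r7 [hot(obj1) -> penguin(obj1)]. New: swims(obj1), penguin(obj1).
Round 4: r2 [closed(obj1) AND swims(obj1) -> wooden(obj1)]. New: wooden(obj1).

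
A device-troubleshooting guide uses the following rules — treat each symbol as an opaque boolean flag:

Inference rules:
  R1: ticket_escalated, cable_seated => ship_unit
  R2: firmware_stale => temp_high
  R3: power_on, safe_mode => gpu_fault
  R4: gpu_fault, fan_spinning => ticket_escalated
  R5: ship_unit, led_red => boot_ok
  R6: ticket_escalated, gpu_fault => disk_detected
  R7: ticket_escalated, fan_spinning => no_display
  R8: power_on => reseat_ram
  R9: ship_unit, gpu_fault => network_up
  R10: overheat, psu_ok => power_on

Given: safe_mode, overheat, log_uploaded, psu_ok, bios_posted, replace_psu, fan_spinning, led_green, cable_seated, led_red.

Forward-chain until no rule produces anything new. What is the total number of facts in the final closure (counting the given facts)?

Round 1: R10 [overheat, psu_ok => power_on]. Adds power_on.
Round 2: R3 [power_on, safe_mode => gpu_fault]; R8 [power_on => reseat_ram]. Adds gpu_fault, reseat_ram.
Round 3: R4 [gpu_fault, fan_spinning => ticket_escalated]. Adds ticket_escalated.
Round 4: R1 [ticket_escalated, cable_seated => ship_unit]; R6 [ticket_escalated, gpu_fault => disk_detected]; R7 [ticket_escalated, fan_spinning => no_display]. Adds ship_unit, disk_detected, no_display.
Round 5: R5 [ship_unit, led_red => boot_ok]; R9 [ship_unit, gpu_fault => network_up]. Adds boot_ok, network_up.
Closure: {bios_posted, boot_ok, cable_seated, disk_detected, fan_spinning, gpu_fault, led_green, led_red, log_uploaded, network_up, no_display, overheat, power_on, psu_ok, replace_psu, reseat_ram, safe_mode, ship_unit, ticket_escalated} — 19 facts.

19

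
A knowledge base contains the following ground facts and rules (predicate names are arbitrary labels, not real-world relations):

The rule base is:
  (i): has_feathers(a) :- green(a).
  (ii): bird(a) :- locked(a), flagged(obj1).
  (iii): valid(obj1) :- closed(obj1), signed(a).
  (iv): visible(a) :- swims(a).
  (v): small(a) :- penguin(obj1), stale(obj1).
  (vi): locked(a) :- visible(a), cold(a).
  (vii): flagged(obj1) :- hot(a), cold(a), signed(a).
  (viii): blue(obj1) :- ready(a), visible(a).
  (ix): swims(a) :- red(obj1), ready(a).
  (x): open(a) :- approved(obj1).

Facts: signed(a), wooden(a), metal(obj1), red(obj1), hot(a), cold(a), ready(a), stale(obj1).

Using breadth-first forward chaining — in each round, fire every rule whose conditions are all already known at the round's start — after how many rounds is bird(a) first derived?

4

[1] (vii) [flagged(obj1) :- hot(a), cold(a), signed(a).]; (ix) [swims(a) :- red(obj1), ready(a).]. ⇒ new: flagged(obj1), swims(a).
[2] (iv) [visible(a) :- swims(a).]. ⇒ new: visible(a).
[3] (vi) [locked(a) :- visible(a), cold(a).]; (viii) [blue(obj1) :- ready(a), visible(a).]. ⇒ new: locked(a), blue(obj1).
[4] (ii) [bird(a) :- locked(a), flagged(obj1).]. ⇒ new: bird(a).
bird(a) first appears in round 4.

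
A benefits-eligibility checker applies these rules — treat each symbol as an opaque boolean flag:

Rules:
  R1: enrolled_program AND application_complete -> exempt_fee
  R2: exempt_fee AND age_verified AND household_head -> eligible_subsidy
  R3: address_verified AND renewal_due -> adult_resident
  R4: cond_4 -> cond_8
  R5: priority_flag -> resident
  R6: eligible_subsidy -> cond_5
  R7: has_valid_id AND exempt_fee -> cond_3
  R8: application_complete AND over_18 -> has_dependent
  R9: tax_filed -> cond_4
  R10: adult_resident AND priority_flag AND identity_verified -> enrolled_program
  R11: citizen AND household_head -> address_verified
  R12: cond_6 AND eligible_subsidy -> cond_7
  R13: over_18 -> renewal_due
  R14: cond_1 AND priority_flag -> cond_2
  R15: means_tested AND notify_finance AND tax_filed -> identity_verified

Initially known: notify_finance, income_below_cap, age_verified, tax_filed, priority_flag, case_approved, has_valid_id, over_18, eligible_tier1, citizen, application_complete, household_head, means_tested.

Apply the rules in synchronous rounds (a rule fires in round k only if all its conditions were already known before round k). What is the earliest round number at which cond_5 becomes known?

6

Round 1: R5 [priority_flag -> resident]; R8 [application_complete AND over_18 -> has_dependent]; R9 [tax_filed -> cond_4]; R11 [citizen AND household_head -> address_verified]; R13 [over_18 -> renewal_due]; R15 [means_tested AND notify_finance AND tax_filed -> identity_verified]. New: resident, has_dependent, cond_4, address_verified, renewal_due, identity_verified.
Round 2: R3 [address_verified AND renewal_due -> adult_resident]; R4 [cond_4 -> cond_8]. New: adult_resident, cond_8.
Round 3: R10 [adult_resident AND priority_flag AND identity_verified -> enrolled_program]. New: enrolled_program.
Round 4: R1 [enrolled_program AND application_complete -> exempt_fee]. New: exempt_fee.
Round 5: R2 [exempt_fee AND age_verified AND household_head -> eligible_subsidy]; R7 [has_valid_id AND exempt_fee -> cond_3]. New: eligible_subsidy, cond_3.
Round 6: R6 [eligible_subsidy -> cond_5]. New: cond_5.
cond_5 first appears in round 6.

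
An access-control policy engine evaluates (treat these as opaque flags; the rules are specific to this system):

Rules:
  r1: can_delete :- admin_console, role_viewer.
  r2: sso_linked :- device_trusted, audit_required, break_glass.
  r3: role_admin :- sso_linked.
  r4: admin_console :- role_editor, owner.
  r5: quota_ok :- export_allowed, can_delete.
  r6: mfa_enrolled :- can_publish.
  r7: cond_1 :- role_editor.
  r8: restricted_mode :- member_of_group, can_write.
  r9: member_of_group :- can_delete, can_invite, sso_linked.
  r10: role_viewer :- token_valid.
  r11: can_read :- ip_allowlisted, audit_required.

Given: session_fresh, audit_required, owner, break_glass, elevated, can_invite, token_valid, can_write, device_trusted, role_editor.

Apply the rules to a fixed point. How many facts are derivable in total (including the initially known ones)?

18

Round 1: r2 [sso_linked :- device_trusted, audit_required, break_glass.]; r4 [admin_console :- role_editor, owner.]; r7 [cond_1 :- role_editor.]; r10 [role_viewer :- token_valid.]. New: sso_linked, admin_console, cond_1, role_viewer.
Round 2: r1 [can_delete :- admin_console, role_viewer.]; r3 [role_admin :- sso_linked.]. New: can_delete, role_admin.
Round 3: r9 [member_of_group :- can_delete, can_invite, sso_linked.]. New: member_of_group.
Round 4: r8 [restricted_mode :- member_of_group, can_write.]. New: restricted_mode.
Closure: {admin_console, audit_required, break_glass, can_delete, can_invite, can_write, cond_1, device_trusted, elevated, member_of_group, owner, restricted_mode, role_admin, role_editor, role_viewer, session_fresh, sso_linked, token_valid} — 18 facts.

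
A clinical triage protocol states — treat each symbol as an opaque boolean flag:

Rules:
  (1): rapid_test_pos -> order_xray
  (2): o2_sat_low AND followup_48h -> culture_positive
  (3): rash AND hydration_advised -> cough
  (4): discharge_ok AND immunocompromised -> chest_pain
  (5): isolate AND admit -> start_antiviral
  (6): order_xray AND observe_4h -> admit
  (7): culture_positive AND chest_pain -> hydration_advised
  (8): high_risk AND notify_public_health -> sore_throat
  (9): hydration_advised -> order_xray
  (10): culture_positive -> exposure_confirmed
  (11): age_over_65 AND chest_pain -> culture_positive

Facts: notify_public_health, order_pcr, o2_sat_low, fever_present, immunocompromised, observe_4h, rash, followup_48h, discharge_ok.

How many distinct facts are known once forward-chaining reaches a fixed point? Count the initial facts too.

Round 1: (2) [o2_sat_low AND followup_48h -> culture_positive]; (4) [discharge_ok AND immunocompromised -> chest_pain]. Adds culture_positive, chest_pain.
Round 2: (7) [culture_positive AND chest_pain -> hydration_advised]; (10) [culture_positive -> exposure_confirmed]. Adds hydration_advised, exposure_confirmed.
Round 3: (3) [rash AND hydration_advised -> cough]; (9) [hydration_advised -> order_xray]. Adds cough, order_xray.
Round 4: (6) [order_xray AND observe_4h -> admit]. Adds admit.
Closure: {admit, chest_pain, cough, culture_positive, discharge_ok, exposure_confirmed, fever_present, followup_48h, hydration_advised, immunocompromised, notify_public_health, o2_sat_low, observe_4h, order_pcr, order_xray, rash} — 16 facts.

16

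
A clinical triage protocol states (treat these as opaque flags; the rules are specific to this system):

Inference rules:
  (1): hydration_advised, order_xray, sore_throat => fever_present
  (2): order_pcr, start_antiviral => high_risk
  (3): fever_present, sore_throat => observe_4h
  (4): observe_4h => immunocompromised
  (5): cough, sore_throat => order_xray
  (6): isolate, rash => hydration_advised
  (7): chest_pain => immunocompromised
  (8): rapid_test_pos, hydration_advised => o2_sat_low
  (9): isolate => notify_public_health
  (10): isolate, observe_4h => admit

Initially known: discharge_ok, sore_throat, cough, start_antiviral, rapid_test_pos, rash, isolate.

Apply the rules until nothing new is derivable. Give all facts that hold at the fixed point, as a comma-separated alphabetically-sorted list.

Round 1 fires (5), (6), (9), giving order_xray, hydration_advised, notify_public_health.
Round 2 fires (1), (8), giving fever_present, o2_sat_low.
Round 3 fires (3), giving observe_4h.
Round 4 fires (4), (10), giving immunocompromised, admit.

admit, cough, discharge_ok, fever_present, hydration_advised, immunocompromised, isolate, notify_public_health, o2_sat_low, observe_4h, order_xray, rapid_test_pos, rash, sore_throat, start_antiviral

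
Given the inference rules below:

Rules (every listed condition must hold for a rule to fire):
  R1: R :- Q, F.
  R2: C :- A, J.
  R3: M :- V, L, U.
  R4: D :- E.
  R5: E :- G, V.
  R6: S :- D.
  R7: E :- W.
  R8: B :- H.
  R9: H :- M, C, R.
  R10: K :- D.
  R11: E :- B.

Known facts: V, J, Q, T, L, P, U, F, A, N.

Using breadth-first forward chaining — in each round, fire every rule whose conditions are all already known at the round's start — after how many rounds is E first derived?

Round 1: R1 [R :- Q, F.]; R2 [C :- A, J.]; R3 [M :- V, L, U.]. New: R, C, M.
Round 2: R9 [H :- M, C, R.]. New: H.
Round 3: R8 [B :- H.]. New: B.
Round 4: R11 [E :- B.]. New: E.
E first appears in round 4.

4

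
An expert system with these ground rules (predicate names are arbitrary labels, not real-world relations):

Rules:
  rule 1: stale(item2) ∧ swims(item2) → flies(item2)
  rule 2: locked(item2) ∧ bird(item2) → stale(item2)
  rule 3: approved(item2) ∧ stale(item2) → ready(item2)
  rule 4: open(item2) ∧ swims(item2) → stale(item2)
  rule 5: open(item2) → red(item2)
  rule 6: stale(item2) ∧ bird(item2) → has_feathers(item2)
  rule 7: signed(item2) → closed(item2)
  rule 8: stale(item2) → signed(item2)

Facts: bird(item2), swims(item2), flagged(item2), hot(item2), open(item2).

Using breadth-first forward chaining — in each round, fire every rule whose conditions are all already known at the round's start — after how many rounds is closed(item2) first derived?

3

[1] rule 4 [open(item2) ∧ swims(item2) → stale(item2)]; rule 5 [open(item2) → red(item2)]. ⇒ new: stale(item2), red(item2).
[2] rule 1 [stale(item2) ∧ swims(item2) → flies(item2)]; rule 6 [stale(item2) ∧ bird(item2) → has_feathers(item2)]; rule 8 [stale(item2) → signed(item2)]. ⇒ new: flies(item2), has_feathers(item2), signed(item2).
[3] rule 7 [signed(item2) → closed(item2)]. ⇒ new: closed(item2).
closed(item2) first appears in round 3.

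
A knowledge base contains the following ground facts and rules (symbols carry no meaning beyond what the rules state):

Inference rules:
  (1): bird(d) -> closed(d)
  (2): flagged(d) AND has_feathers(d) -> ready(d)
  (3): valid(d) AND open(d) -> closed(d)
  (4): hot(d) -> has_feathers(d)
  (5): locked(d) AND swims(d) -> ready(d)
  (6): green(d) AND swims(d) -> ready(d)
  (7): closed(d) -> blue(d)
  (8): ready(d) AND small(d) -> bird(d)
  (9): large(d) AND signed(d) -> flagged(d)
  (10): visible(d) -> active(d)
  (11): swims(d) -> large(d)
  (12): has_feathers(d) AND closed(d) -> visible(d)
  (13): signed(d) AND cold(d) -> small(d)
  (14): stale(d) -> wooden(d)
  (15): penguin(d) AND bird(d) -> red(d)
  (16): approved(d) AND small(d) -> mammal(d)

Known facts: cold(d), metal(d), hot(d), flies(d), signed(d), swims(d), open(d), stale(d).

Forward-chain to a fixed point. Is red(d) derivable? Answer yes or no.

no

Round 1: (4) [hot(d) -> has_feathers(d)]; (11) [swims(d) -> large(d)]; (13) [signed(d) AND cold(d) -> small(d)]; (14) [stale(d) -> wooden(d)]. New: has_feathers(d), large(d), small(d), wooden(d).
Round 2: (9) [large(d) AND signed(d) -> flagged(d)]. New: flagged(d).
Round 3: (2) [flagged(d) AND has_feathers(d) -> ready(d)]. New: ready(d).
Round 4: (8) [ready(d) AND small(d) -> bird(d)]. New: bird(d).
Round 5: (1) [bird(d) -> closed(d)]. New: closed(d).
Round 6: (7) [closed(d) -> blue(d)]; (12) [has_feathers(d) AND closed(d) -> visible(d)]. New: blue(d), visible(d).
Round 7: (10) [visible(d) -> active(d)]. New: active(d).
Fixed point reached. red(d) is concluded only by (15); (15) needs penguin(d) (never derived).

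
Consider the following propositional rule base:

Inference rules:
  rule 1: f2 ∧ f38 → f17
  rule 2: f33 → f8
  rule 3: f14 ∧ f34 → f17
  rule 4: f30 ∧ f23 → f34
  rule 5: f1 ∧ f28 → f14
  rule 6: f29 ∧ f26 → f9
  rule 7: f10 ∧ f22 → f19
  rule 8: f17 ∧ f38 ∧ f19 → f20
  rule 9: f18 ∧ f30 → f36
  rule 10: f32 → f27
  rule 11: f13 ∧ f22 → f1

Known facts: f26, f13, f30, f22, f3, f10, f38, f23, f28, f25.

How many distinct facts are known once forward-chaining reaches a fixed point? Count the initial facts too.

Round 1 fires rule 4, rule 7, rule 11, giving f34, f19, f1.
Round 2 fires rule 5, giving f14.
Round 3 fires rule 3, giving f17.
Round 4 fires rule 8, giving f20.
Closure: {f1, f10, f13, f14, f17, f19, f20, f22, f23, f25, f26, f28, f3, f30, f34, f38} — 16 facts.

16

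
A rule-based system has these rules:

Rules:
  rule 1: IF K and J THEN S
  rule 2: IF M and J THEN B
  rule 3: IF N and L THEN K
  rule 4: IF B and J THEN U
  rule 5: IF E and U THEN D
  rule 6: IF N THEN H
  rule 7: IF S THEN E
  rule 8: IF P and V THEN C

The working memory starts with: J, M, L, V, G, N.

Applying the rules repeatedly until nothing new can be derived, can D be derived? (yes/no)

yes

Round 1: rule 2 [IF M and J THEN B]; rule 3 [IF N and L THEN K]; rule 6 [IF N THEN H]. Adds B, K, H.
Round 2: rule 1 [IF K and J THEN S]; rule 4 [IF B and J THEN U]. Adds S, U.
Round 3: rule 7 [IF S THEN E]. Adds E.
Round 4: rule 5 [IF E and U THEN D]. Adds D.
D appears in round 4, so it is derivable.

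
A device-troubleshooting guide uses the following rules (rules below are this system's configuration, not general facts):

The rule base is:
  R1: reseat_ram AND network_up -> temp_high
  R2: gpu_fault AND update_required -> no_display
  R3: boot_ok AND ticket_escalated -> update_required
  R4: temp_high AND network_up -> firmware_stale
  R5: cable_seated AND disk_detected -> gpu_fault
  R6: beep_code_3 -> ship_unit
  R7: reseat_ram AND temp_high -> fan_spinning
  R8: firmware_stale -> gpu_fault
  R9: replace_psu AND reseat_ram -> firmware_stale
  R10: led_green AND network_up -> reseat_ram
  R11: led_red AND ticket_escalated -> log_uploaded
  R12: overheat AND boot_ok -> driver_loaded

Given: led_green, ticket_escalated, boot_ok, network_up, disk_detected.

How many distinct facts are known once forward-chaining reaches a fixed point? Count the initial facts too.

Round 1: R3 [boot_ok AND ticket_escalated -> update_required]; R10 [led_green AND network_up -> reseat_ram]. New: update_required, reseat_ram.
Round 2: R1 [reseat_ram AND network_up -> temp_high]. New: temp_high.
Round 3: R4 [temp_high AND network_up -> firmware_stale]; R7 [reseat_ram AND temp_high -> fan_spinning]. New: firmware_stale, fan_spinning.
Round 4: R8 [firmware_stale -> gpu_fault]. New: gpu_fault.
Round 5: R2 [gpu_fault AND update_required -> no_display]. New: no_display.
Closure: {boot_ok, disk_detected, fan_spinning, firmware_stale, gpu_fault, led_green, network_up, no_display, reseat_ram, temp_high, ticket_escalated, update_required} — 12 facts.

12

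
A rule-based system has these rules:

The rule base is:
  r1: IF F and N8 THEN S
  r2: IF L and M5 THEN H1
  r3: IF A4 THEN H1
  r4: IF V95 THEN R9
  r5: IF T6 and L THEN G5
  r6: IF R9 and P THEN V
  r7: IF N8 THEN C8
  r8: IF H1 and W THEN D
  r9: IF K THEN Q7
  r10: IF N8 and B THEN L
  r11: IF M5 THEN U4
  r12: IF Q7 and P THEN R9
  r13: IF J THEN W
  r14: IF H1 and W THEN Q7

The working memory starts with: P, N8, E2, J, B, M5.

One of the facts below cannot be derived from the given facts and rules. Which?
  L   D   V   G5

[1] r7 [IF N8 THEN C8]; r10 [IF N8 and B THEN L]; r11 [IF M5 THEN U4]; r13 [IF J THEN W]. ⇒ new: C8, L, U4, W.
[2] r2 [IF L and M5 THEN H1]. ⇒ new: H1.
[3] r8 [IF H1 and W THEN D]; r14 [IF H1 and W THEN Q7]. ⇒ new: D, Q7.
[4] r12 [IF Q7 and P THEN R9]. ⇒ new: R9.
[5] r6 [IF R9 and P THEN V]. ⇒ new: V.
Derived: L (round 1), D (round 3), V (round 5). G5 never appears in any round.

G5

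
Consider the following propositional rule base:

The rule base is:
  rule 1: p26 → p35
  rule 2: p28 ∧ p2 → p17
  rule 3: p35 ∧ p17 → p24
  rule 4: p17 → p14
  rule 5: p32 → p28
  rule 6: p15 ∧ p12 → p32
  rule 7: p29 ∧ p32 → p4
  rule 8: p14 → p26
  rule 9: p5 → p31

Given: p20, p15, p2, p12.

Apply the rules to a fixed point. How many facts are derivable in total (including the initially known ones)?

11

[1] rule 6 [p15 ∧ p12 → p32]. ⇒ new: p32.
[2] rule 5 [p32 → p28]. ⇒ new: p28.
[3] rule 2 [p28 ∧ p2 → p17]. ⇒ new: p17.
[4] rule 4 [p17 → p14]. ⇒ new: p14.
[5] rule 8 [p14 → p26]. ⇒ new: p26.
[6] rule 1 [p26 → p35]. ⇒ new: p35.
[7] rule 3 [p35 ∧ p17 → p24]. ⇒ new: p24.
Closure: {p12, p14, p15, p17, p2, p20, p24, p26, p28, p32, p35} — 11 facts.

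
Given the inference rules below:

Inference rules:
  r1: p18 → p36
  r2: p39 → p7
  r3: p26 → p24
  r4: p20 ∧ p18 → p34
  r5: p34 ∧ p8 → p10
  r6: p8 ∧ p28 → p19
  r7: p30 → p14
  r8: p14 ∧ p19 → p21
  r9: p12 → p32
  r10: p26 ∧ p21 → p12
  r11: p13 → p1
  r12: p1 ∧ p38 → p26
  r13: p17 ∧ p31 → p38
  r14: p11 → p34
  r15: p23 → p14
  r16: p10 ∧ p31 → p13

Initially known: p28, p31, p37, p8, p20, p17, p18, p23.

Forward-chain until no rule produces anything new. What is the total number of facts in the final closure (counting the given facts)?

21

Round 1: r1 [p18 → p36]; r4 [p20 ∧ p18 → p34]; r6 [p8 ∧ p28 → p19]; r13 [p17 ∧ p31 → p38]; r15 [p23 → p14]. New: p36, p34, p19, p38, p14.
Round 2: r5 [p34 ∧ p8 → p10]; r8 [p14 ∧ p19 → p21]. New: p10, p21.
Round 3: r16 [p10 ∧ p31 → p13]. New: p13.
Round 4: r11 [p13 → p1]. New: p1.
Round 5: r12 [p1 ∧ p38 → p26]. New: p26.
Round 6: r3 [p26 → p24]; r10 [p26 ∧ p21 → p12]. New: p24, p12.
Round 7: r9 [p12 → p32]. New: p32.
Closure: {p1, p10, p12, p13, p14, p17, p18, p19, p20, p21, p23, p24, p26, p28, p31, p32, p34, p36, p37, p38, p8} — 21 facts.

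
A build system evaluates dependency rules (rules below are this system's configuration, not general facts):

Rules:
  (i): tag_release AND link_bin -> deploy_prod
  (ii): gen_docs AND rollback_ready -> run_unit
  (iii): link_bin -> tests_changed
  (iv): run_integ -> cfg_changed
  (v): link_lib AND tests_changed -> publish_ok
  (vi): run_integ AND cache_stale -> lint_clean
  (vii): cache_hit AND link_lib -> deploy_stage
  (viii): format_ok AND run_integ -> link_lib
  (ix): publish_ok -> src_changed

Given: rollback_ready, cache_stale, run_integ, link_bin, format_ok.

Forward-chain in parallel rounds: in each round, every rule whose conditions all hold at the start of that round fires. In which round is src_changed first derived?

Round 1: (iii) [link_bin -> tests_changed]; (iv) [run_integ -> cfg_changed]; (vi) [run_integ AND cache_stale -> lint_clean]; (viii) [format_ok AND run_integ -> link_lib]. New: tests_changed, cfg_changed, lint_clean, link_lib.
Round 2: (v) [link_lib AND tests_changed -> publish_ok]. New: publish_ok.
Round 3: (ix) [publish_ok -> src_changed]. New: src_changed.
src_changed first appears in round 3.

3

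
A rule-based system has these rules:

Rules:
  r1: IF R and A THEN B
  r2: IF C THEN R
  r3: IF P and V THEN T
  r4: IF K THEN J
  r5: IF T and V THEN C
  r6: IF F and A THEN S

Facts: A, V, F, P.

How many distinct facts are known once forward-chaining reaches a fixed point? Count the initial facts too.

Round 1 — r3, r6, derive T, S.
Round 2 — r5, derive C.
Round 3 — r2, derive R.
Round 4 — r1, derive B.
Closure: {A, B, C, F, P, R, S, T, V} — 9 facts.

9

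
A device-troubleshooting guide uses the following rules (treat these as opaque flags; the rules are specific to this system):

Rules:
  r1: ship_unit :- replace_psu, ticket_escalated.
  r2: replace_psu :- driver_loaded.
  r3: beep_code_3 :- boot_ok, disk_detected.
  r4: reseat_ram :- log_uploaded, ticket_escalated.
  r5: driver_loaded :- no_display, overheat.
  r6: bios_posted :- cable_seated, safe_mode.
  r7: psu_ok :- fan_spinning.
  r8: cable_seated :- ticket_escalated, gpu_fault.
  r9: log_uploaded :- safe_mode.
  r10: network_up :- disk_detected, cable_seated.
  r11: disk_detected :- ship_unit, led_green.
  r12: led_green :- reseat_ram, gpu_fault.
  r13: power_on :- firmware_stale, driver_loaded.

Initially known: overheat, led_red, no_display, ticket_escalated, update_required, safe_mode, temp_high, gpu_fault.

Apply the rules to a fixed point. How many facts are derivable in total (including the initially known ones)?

18

Round 1 — r5, r8, r9, derive driver_loaded, cable_seated, log_uploaded.
Round 2 — r2, r4, r6, derive replace_psu, reseat_ram, bios_posted.
Round 3 — r1, r12, derive ship_unit, led_green.
Round 4 — r11, derive disk_detected.
Round 5 — r10, derive network_up.
Closure: {bios_posted, cable_seated, disk_detected, driver_loaded, gpu_fault, led_green, led_red, log_uploaded, network_up, no_display, overheat, replace_psu, reseat_ram, safe_mode, ship_unit, temp_high, ticket_escalated, update_required} — 18 facts.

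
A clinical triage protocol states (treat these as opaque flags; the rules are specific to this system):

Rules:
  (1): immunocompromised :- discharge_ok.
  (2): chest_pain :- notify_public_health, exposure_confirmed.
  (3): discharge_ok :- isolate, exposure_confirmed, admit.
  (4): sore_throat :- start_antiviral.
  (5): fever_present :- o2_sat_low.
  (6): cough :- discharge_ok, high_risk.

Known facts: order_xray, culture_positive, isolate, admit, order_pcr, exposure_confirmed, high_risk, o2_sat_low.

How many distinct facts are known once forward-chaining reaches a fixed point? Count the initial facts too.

12

Round 1 — (3), (5), derive discharge_ok, fever_present.
Round 2 — (1), (6), derive immunocompromised, cough.
Closure: {admit, cough, culture_positive, discharge_ok, exposure_confirmed, fever_present, high_risk, immunocompromised, isolate, o2_sat_low, order_pcr, order_xray} — 12 facts.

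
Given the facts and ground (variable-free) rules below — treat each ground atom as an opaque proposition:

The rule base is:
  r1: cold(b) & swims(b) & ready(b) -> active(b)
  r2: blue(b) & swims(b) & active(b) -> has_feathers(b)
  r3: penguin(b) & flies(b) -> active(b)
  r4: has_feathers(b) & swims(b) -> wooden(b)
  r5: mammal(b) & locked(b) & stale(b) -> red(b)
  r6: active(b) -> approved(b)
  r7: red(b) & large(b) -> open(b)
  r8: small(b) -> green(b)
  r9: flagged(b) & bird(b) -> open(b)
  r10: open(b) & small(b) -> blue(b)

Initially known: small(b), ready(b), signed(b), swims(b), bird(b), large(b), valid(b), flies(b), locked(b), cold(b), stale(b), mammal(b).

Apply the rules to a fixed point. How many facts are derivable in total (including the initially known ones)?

20

Round 1 fires r1, r5, r8, giving active(b), red(b), green(b).
Round 2 fires r6, r7, giving approved(b), open(b).
Round 3 fires r10, giving blue(b).
Round 4 fires r2, giving has_feathers(b).
Round 5 fires r4, giving wooden(b).
Closure: {active(b), approved(b), bird(b), blue(b), cold(b), flies(b), green(b), has_feathers(b), large(b), locked(b), mammal(b), open(b), ready(b), red(b), signed(b), small(b), stale(b), swims(b), valid(b), wooden(b)} — 20 facts.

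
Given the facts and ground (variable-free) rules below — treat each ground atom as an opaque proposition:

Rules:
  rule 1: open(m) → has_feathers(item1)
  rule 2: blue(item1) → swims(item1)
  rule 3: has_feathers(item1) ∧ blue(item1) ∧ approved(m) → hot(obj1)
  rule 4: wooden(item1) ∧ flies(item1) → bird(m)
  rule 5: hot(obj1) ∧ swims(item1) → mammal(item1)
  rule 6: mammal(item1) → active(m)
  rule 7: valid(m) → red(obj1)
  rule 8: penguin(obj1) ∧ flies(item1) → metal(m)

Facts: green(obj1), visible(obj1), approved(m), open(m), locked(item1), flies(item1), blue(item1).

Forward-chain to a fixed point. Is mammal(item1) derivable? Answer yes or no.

yes

Round 1 — rule 1, rule 2, derive has_feathers(item1), swims(item1).
Round 2 — rule 3, derive hot(obj1).
Round 3 — rule 5, derive mammal(item1).
Round 4 — rule 6, derive active(m).
mammal(item1) appears in round 3, so it is derivable.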